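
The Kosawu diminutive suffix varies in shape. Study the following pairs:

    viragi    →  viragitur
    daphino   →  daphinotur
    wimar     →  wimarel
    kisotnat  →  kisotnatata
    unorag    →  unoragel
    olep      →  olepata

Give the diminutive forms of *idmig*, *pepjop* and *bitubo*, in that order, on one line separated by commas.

idmigel, pepjopata, bitubotur

The suffix is conditioned by the final sound: -ata when the stem ends in a voiceless consonant (*kisotnat*, *olep*); -el when the stem ends in a voiced consonant (*wimar*, *unorag*); -tur when the stem ends in a vowel (*viragi*, *daphino*).
*idmig*: final sound = /g/, a voiced consonant → -el → *idmigel*.
The final sound of *pepjop* is /p/, which is a voiceless consonant, so the suffix is -ata, giving *pepjopata*.
The final sound of *bitubo* is /o/, which is a vowel, so the suffix is -tur, giving *bitubotur*.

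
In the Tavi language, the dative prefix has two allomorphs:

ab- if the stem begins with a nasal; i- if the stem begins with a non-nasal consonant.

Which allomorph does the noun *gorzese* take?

*gorzese*: first consonant = /g/, non-nasal → i-.

i-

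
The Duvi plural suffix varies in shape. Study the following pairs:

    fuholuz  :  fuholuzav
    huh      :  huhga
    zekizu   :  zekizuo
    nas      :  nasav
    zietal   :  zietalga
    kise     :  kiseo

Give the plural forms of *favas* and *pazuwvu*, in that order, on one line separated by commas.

favasav, pazuwvuo

Looking at the final sound of each stem: -av when the stem ends in a sibilant (*fuholuz*, *nas*); -ga when the stem ends in a non-sibilant consonant (*huh*, *zietal*); -o when the stem ends in a vowel (*zekizu*, *kise*).
*favas*: final sound = /s/, a sibilant → -av → *favasav*.
*pazuwvu*: final sound = /u/, a vowel → -o → *pazuwvuo*.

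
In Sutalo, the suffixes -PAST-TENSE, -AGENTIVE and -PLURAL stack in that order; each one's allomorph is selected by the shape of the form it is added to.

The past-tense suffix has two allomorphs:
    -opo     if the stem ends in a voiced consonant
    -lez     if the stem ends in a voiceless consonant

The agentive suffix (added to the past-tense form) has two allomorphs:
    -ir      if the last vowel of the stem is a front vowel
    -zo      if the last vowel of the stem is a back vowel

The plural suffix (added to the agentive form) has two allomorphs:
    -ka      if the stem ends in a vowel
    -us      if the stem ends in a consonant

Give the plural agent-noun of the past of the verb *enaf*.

*enaf* — final consonant /f/ (voiceless) → -lez → *enaflez*.
Since the last vowel of the past-tense form *enaflez* is /e/ (a front vowel), it takes -ir, giving *enaflezir*.
The final sound of the agentive form *enaflezir* is /r/, which is a consonant, so the plural suffix is -us, giving *enaflezirus*.

enaflezirus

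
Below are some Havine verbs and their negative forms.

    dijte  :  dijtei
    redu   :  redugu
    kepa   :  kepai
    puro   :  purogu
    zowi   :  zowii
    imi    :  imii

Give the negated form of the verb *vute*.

vutei

The alternation tracks the last vowel of the stem — -gu when the last vowel of the stem is a rounded vowel (*redu*, *puro*); -i when the last vowel of the stem is an unrounded vowel (*dijte*, *kepa*, *zowi*, *imi*).
The last vowel of *vute* is /e/, which is an unrounded vowel, so the suffix is -i, giving *vutei*.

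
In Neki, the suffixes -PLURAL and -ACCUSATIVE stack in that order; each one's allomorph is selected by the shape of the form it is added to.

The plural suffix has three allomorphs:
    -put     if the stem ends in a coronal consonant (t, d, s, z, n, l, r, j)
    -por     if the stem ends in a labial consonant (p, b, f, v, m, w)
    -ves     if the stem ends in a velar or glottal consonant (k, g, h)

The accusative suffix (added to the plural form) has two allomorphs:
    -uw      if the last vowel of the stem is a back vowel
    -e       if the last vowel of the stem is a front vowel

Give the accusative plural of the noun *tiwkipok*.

tiwkipokvese

*tiwkipok*: final consonant = /k/, velar/glottal → -ves → *tiwkipokves*.
The plural form *tiwkipokves* — last vowel /e/ (a front vowel) → -e → *tiwkipokvese*.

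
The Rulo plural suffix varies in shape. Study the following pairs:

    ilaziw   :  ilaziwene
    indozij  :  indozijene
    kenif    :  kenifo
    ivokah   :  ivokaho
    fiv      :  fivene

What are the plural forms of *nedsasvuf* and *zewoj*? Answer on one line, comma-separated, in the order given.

The alternation tracks the final consonant of the stem — -o when the stem ends in a voiceless consonant (*kenif*, *ivokah*); -ene when the stem ends in a voiced consonant (*ilaziw*, *indozij*, *fiv*).
*nedsasvuf* — final consonant /f/ (voiceless) → -o → *nedsasvufo*.
Since the final consonant of *zewoj* is /j/ (voiced), it takes -ene, giving *zewojene*.

nedsasvufo, zewojene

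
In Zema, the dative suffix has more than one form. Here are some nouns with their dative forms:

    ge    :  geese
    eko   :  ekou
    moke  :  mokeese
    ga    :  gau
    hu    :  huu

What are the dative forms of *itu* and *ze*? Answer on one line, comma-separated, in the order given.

ituu, zeese

The pattern is front/back vowel harmony: -ese when the last vowel of the stem is a front vowel (*ge*, *moke*); -u when the last vowel of the stem is a back vowel (*eko*, *ga*, *hu*).
*itu* — last vowel /u/ (a back vowel) → -u → *ituu*.
Since the last vowel of *ze* is /e/ (a front vowel), it takes -ese, giving *zeese*.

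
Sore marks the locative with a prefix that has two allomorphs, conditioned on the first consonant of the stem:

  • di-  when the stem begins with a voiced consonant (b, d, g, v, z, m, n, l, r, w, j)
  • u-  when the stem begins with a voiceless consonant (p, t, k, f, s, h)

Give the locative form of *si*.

Since the first consonant of *si* is /s/ (voiceless), it takes u-, giving *usi*.

usi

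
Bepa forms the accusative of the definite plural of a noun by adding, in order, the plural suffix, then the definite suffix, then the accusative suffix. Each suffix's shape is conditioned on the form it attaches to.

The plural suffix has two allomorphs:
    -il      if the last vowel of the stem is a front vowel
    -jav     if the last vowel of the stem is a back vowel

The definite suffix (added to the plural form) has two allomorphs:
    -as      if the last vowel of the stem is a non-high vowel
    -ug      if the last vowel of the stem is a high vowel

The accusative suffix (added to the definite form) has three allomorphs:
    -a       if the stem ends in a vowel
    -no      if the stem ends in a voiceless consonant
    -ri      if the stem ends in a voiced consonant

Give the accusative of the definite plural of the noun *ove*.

oveilugri

Since the last vowel of *ove* is /e/ (a front vowel), it takes -il, giving *oveil*.
The last vowel of the plural form *oveil* is /i/, which is a high vowel, so the definite suffix is -ug, giving *oveilug*.
The final sound of the definite form *oveilug* is /g/, which is a voiced consonant, so the accusative suffix is -ri, giving *oveilugri*.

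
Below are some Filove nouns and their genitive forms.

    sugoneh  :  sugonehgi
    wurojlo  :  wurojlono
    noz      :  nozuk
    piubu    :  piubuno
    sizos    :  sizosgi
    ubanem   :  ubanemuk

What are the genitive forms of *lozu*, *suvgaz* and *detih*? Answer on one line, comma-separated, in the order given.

lozuno, suvgazuk, detihgi

The pattern is voicing of the final sound: -gi when the stem ends in a voiceless consonant (*sugoneh*, *sizos*); -uk when the stem ends in a voiced consonant (*noz*, *ubanem*); -no when the stem ends in a vowel (*wurojlo*, *piubu*).
The final sound of *lozu* is /u/, which is a vowel, so the suffix is -no, giving *lozuno*.
*suvgaz*: final sound = /z/, a voiced consonant → -uk → *suvgazuk*.
*detih*: final sound = /h/, a voiceless consonant → -gi → *detihgi*.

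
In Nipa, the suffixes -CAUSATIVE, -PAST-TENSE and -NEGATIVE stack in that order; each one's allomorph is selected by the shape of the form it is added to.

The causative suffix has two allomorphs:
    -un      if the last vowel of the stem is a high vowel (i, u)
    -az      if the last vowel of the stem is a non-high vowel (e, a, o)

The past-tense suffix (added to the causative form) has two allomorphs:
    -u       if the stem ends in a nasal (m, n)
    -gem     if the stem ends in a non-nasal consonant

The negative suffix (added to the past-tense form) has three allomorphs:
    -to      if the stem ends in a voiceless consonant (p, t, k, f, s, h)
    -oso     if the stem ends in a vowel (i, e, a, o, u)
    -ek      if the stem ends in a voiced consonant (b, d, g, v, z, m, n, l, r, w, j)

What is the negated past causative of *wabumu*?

wabumuunuoso

The last vowel of *wabumu* is /u/, which is a high vowel, so the causative suffix is -un, giving *wabumuun*.
The causative form *wabumuun* — final consonant /n/ (a nasal) → -u → *wabumuunu*.
The past-tense form *wabumuunu*: final sound = /u/, a vowel → -oso → *wabumuunuoso*.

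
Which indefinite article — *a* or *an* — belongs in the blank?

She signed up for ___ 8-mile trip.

The indefinite article is chosen by the initial *sound* of the following word, not its spelling.
The number *8* is spoken "eight", beginning with /eɪt/ — a vowel sound.
So the article is *an*: She signed up for an 8-mile trip.

an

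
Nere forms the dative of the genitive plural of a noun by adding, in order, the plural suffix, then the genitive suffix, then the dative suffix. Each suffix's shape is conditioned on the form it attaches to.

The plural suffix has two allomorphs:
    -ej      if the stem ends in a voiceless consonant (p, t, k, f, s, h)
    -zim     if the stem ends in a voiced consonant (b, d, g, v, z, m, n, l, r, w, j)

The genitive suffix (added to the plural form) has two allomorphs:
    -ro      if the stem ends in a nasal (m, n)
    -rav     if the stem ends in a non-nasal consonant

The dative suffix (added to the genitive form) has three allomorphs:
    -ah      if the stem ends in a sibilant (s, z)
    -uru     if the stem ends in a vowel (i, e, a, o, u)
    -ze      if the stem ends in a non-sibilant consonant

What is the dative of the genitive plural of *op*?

Since the final consonant of *op* is /p/ (voiceless), it takes -ej, giving *opej*.
The plural form *opej*: final consonant = /j/, non-nasal → -rav → *opejrav*.
The final sound of the genitive form *opejrav* is /v/, which is a non-sibilant consonant, so the dative suffix is -ze, giving *opejravze*.

opejravze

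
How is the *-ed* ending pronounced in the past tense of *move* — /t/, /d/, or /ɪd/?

The stem *move* ends in a voiced sound other than /d/.
The -ed suffix is realized as /ɪd/ after /t, d/; as /t/ after other voiceless consonants; and as /d/ after other voiced sounds.
So -ed on *move* is pronounced /d/.

/d/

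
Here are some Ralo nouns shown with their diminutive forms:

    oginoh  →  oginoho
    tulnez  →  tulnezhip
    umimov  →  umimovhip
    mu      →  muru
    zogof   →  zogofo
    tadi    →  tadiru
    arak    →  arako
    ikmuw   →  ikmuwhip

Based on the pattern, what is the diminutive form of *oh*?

The pattern is voicing of the final sound: -o when the stem ends in a voiceless consonant (*oginoh*, *zogof*, *arak*); -hip when the stem ends in a voiced consonant (*tulnez*, *umimov*, *ikmuw*); -ru when the stem ends in a vowel (*mu*, *tadi*).
Since the final sound of *oh* is /h/ (a voiceless consonant), it takes -o, giving *oho*.

oho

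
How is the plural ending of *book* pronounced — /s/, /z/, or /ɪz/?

The stem *book* ends in a voiceless non-sibilant consonant.
The plural suffix surfaces as /ɪz/ after sibilants, /s/ after other voiceless consonants, and /z/ after other voiced sounds.
So the plural -s on *book* is pronounced /s/.

/s/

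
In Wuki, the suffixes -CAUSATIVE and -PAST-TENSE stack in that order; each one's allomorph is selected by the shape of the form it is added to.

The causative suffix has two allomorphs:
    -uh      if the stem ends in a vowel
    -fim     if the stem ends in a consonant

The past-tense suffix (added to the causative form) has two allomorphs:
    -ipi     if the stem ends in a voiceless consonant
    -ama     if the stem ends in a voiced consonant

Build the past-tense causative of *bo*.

bouhipi

*bo* — final sound /o/ (a vowel) → -uh → *bouh*.
Since the final consonant of the causative form *bouh* is /h/ (voiceless), it takes -ipi, giving *bouhipi*.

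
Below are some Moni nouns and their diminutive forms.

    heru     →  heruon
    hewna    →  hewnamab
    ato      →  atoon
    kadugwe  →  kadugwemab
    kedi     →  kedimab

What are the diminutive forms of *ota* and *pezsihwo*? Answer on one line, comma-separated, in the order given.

Looking at the last vowel of each stem: -on when the last vowel of the stem is a rounded vowel (*heru*, *ato*); -mab when the last vowel of the stem is an unrounded vowel (*hewna*, *kadugwe*, *kedi*).
*ota*: last vowel = /a/, an unrounded vowel → -mab → *otamab*.
*pezsihwo*: last vowel = /o/, a rounded vowel → -on → *pezsihwoon*.

otamab, pezsihwoon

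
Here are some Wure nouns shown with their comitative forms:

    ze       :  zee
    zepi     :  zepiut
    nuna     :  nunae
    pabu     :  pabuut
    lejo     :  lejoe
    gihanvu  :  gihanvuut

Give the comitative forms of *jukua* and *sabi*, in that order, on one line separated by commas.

Looking at the last vowel of each stem: -ut when the last vowel of the stem is a high vowel (*zepi*, *pabu*, *gihanvu*); -e when the last vowel of the stem is a non-high vowel (*ze*, *nuna*, *lejo*).
The last vowel of *jukua* is /a/, which is a non-high vowel, so the suffix is -e, giving *jukuae*.
The last vowel of *sabi* is /i/, which is a high vowel, so the suffix is -ut, giving *sabiut*.

jukuae, sabiut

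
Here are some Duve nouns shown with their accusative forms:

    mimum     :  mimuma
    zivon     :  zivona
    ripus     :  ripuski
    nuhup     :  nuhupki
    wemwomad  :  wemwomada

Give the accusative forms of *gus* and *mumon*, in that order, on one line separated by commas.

guski, mumona

Looking at the final consonant of each stem: -ki when the stem ends in a voiceless consonant (*ripus*, *nuhup*); -a when the stem ends in a voiced consonant (*mimum*, *zivon*, *wemwomad*).
Since the final consonant of *gus* is /s/ (voiceless), it takes -ki, giving *guski*.
The final consonant of *mumon* is /n/, which is voiced, so the suffix is -a, giving *mumona*.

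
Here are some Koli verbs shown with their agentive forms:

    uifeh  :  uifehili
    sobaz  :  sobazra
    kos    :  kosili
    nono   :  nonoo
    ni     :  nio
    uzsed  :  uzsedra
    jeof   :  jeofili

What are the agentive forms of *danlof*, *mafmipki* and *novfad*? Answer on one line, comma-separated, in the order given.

danlofili, mafmipkio, novfadra

The pattern is voicing of the final sound: -ili when the stem ends in a voiceless consonant (*uifeh*, *kos*, *jeof*); -ra when the stem ends in a voiced consonant (*sobaz*, *uzsed*); -o when the stem ends in a vowel (*nono*, *ni*).
Since the final sound of *danlof* is /f/ (a voiceless consonant), it takes -ili, giving *danlofili*.
Since the final sound of *mafmipki* is /i/ (a vowel), it takes -o, giving *mafmipkio*.
Since the final sound of *novfad* is /d/ (a voiced consonant), it takes -ra, giving *novfadra*.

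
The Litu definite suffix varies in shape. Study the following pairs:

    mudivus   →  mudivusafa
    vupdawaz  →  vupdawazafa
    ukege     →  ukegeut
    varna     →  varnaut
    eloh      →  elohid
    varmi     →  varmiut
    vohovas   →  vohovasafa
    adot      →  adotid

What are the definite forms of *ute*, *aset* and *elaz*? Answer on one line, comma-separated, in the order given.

uteut, asetid, elazafa

Looking at the final sound of each stem: -afa when the stem ends in a sibilant (*mudivus*, *vupdawaz*, *vohovas*); -id when the stem ends in a non-sibilant consonant (*eloh*, *adot*); -ut when the stem ends in a vowel (*ukege*, *varna*, *varmi*).
*ute* — final sound /e/ (a vowel) → -ut → *uteut*.
*aset*: final sound = /t/, a non-sibilant consonant → -id → *asetid*.
*elaz*: final sound = /z/, a sibilant → -afa → *elazafa*.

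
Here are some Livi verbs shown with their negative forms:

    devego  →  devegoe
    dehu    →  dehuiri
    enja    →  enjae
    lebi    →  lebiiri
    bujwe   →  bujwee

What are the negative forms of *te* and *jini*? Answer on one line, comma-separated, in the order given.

tee, jiniiri

The suffix is conditioned by the last vowel: -iri when the last vowel of the stem is a high vowel (*dehu*, *lebi*); -e when the last vowel of the stem is a non-high vowel (*devego*, *enja*, *bujwe*).
The last vowel of *te* is /e/, which is a non-high vowel, so the suffix is -e, giving *tee*.
Since the last vowel of *jini* is /i/ (a high vowel), it takes -iri, giving *jiniiri*.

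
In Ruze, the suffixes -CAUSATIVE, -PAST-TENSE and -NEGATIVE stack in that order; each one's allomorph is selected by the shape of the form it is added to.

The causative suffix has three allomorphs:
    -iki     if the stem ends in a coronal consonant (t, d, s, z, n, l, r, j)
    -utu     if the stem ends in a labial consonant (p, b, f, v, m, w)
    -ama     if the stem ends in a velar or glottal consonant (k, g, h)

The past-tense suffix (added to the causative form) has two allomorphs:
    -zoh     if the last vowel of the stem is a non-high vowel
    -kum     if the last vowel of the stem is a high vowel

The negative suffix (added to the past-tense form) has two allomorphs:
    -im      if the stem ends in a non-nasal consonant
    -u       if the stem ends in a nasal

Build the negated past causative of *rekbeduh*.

*rekbeduh* — final consonant /h/ (velar/glottal) → -ama → *rekbeduhama*.
The causative form *rekbeduhama* — last vowel /a/ (a non-high vowel) → -zoh → *rekbeduhamazoh*.
Since the final consonant of the past-tense form *rekbeduhamazoh* is /h/ (non-nasal), it takes -im, giving *rekbeduhamazohim*.

rekbeduhamazohim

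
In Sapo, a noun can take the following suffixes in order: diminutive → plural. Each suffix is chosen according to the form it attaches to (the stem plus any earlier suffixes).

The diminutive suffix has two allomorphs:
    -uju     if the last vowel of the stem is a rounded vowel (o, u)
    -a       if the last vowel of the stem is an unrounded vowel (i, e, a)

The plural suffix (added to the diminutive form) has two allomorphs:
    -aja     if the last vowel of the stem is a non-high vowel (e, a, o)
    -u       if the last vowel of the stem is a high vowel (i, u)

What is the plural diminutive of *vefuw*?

vefuwujuu

*vefuw* — last vowel /u/ (a rounded vowel) → -uju → *vefuwuju*.
Since the last vowel of the diminutive form *vefuwuju* is /u/ (a high vowel), it takes -u, giving *vefuwujuu*.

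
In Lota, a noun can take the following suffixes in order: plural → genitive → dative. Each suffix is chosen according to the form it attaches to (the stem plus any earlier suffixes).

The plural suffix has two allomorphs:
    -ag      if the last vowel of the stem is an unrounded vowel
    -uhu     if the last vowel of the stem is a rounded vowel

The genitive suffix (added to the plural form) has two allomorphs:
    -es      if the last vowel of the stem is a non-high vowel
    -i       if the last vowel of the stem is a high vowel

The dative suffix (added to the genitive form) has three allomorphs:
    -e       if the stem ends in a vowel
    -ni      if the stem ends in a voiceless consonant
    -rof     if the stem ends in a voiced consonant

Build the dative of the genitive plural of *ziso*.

zisouhuie

Since the last vowel of *ziso* is /o/ (a rounded vowel), it takes -uhu, giving *zisouhu*.
The plural form *zisouhu* — last vowel /u/ (a high vowel) → -i → *zisouhui*.
The genitive form *zisouhui* — final sound /i/ (a vowel) → -e → *zisouhuie*.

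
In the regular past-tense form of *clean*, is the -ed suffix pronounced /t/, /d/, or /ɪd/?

/d/

The stem *clean* ends in a voiced sound other than /d/.
The -ed suffix is realized as /ɪd/ after /t, d/; as /t/ after other voiceless consonants; and as /d/ after other voiced sounds.
So -ed on *clean* is pronounced /d/.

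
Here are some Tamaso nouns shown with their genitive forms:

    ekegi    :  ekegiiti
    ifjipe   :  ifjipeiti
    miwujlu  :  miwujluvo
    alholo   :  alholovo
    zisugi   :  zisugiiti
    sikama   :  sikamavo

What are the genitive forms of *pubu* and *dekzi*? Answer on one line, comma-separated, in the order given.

pubuvo, dekziiti

The pattern is front/back vowel harmony: -iti when the last vowel of the stem is a front vowel (*ekegi*, *ifjipe*, *zisugi*); -vo when the last vowel of the stem is a back vowel (*miwujlu*, *alholo*, *sikama*).
The last vowel of *pubu* is /u/, which is a back vowel, so the suffix is -vo, giving *pubuvo*.
*dekzi* — last vowel /i/ (a front vowel) → -iti → *dekziiti*.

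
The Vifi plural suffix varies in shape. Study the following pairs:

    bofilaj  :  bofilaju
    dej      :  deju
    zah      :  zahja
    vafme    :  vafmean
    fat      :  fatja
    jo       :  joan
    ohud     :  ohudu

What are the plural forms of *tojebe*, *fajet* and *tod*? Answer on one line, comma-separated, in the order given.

tojebean, fajetja, todu

Looking at the final sound of each stem: -ja when the stem ends in a voiceless consonant (*zah*, *fat*); -u when the stem ends in a voiced consonant (*bofilaj*, *dej*, *ohud*); -an when the stem ends in a vowel (*vafme*, *jo*).
*tojebe* — final sound /e/ (a vowel) → -an → *tojebean*.
The final sound of *fajet* is /t/, which is a voiceless consonant, so the suffix is -ja, giving *fajetja*.
*tod* — final sound /d/ (a voiced consonant) → -u → *todu*.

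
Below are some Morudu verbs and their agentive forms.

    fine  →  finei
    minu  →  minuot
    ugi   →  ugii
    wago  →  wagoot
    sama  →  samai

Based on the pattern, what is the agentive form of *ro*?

The suffix is conditioned by the last vowel: -ot when the last vowel of the stem is a rounded vowel (*minu*, *wago*); -i when the last vowel of the stem is an unrounded vowel (*fine*, *ugi*, *sama*).
*ro* — last vowel /o/ (a rounded vowel) → -ot → *root*.

root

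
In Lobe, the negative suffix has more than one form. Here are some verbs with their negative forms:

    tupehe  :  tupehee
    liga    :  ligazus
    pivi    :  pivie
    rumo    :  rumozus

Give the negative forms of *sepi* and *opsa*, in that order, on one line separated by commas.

The pattern is front/back vowel harmony: -e when the last vowel of the stem is a front vowel (*tupehe*, *pivi*); -zus when the last vowel of the stem is a back vowel (*liga*, *rumo*).
*sepi* — last vowel /i/ (a front vowel) → -e → *sepie*.
*opsa* — last vowel /a/ (a back vowel) → -zus → *opsazus*.

sepie, opsazus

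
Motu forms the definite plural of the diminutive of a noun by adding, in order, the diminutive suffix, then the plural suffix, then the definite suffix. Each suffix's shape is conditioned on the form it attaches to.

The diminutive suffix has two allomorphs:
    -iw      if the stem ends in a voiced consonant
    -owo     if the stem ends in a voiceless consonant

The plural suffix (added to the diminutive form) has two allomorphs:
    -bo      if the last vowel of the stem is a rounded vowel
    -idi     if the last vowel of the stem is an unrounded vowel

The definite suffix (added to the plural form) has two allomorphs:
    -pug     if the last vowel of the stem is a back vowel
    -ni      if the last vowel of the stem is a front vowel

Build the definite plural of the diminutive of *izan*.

*izan* — final consonant /n/ (voiced) → -iw → *izaniw*.
The diminutive form *izaniw* — last vowel /i/ (an unrounded vowel) → -idi → *izaniwidi*.
Since the last vowel of the plural form *izaniwidi* is /i/ (a front vowel), it takes -ni, giving *izaniwidini*.

izaniwidini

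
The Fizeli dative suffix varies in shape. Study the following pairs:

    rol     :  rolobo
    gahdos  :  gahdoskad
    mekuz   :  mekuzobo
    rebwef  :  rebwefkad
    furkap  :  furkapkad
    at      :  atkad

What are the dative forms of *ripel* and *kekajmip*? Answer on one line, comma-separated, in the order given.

The alternation tracks the final consonant of the stem — -kad when the stem ends in a voiceless consonant (*gahdos*, *rebwef*, *furkap*, *at*); -obo when the stem ends in a voiced consonant (*rol*, *mekuz*).
Since the final consonant of *ripel* is /l/ (voiced), it takes -obo, giving *ripelobo*.
*kekajmip*: final consonant = /p/, voiceless → -kad → *kekajmipkad*.

ripelobo, kekajmipkad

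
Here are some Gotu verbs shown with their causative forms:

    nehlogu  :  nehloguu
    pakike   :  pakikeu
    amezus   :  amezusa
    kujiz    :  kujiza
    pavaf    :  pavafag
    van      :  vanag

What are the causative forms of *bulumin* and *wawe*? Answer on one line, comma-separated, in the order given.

The suffix is conditioned by the final sound: -a when the stem ends in a sibilant (*amezus*, *kujiz*); -ag when the stem ends in a non-sibilant consonant (*pavaf*, *van*); -u when the stem ends in a vowel (*nehlogu*, *pakike*).
The final sound of *bulumin* is /n/, which is a non-sibilant consonant, so the suffix is -ag, giving *buluminag*.
Since the final sound of *wawe* is /e/ (a vowel), it takes -u, giving *waweu*.

buluminag, waweu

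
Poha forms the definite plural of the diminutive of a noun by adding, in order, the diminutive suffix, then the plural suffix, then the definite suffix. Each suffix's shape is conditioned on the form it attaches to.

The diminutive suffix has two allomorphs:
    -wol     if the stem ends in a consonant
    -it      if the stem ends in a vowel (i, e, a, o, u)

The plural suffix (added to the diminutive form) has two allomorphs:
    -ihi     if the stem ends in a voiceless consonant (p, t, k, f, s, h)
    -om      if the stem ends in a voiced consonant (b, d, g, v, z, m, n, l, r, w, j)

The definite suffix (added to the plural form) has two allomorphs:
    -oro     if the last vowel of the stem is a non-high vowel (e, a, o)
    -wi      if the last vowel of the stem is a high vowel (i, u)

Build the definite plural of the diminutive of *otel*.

*otel*: final sound = /l/, a consonant → -wol → *otelwol*.
The diminutive form *otelwol*: final consonant = /l/, voiced → -om → *otelwolom*.
The plural form *otelwolom*: last vowel = /o/, a non-high vowel → -oro → *otelwolomoro*.

otelwolomoro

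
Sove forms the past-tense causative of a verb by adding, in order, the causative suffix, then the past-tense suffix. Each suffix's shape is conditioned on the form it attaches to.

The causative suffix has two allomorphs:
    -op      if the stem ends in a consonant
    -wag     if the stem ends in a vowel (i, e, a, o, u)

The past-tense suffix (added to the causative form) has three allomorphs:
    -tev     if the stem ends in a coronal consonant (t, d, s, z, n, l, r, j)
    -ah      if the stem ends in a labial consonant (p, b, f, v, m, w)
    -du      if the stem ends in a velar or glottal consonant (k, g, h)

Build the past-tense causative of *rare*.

rarewagdu

The final sound of *rare* is /e/, which is a vowel, so the causative suffix is -wag, giving *rarewag*.
Since the final consonant of the causative form *rarewag* is /g/ (velar/glottal), it takes -du, giving *rarewagdu*.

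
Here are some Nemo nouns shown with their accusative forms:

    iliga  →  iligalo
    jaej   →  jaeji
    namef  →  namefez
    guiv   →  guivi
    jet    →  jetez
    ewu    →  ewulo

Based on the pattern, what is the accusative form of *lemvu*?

The alternation tracks the final sound of the stem — -ez when the stem ends in a voiceless consonant (*namef*, *jet*); -i when the stem ends in a voiced consonant (*jaej*, *guiv*); -lo when the stem ends in a vowel (*iliga*, *ewu*).
*lemvu* — final sound /u/ (a vowel) → -lo → *lemvulo*.

lemvulo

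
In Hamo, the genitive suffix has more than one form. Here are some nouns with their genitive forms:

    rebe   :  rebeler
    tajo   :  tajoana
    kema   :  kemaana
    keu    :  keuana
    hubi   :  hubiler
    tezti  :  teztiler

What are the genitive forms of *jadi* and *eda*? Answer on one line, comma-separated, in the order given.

jadiler, edaana

The alternation tracks the last vowel of the stem — -ler when the last vowel of the stem is a front vowel (*rebe*, *hubi*, *tezti*); -ana when the last vowel of the stem is a back vowel (*tajo*, *kema*, *keu*).
Since the last vowel of *jadi* is /i/ (a front vowel), it takes -ler, giving *jadiler*.
Since the last vowel of *eda* is /a/ (a back vowel), it takes -ana, giving *edaana*.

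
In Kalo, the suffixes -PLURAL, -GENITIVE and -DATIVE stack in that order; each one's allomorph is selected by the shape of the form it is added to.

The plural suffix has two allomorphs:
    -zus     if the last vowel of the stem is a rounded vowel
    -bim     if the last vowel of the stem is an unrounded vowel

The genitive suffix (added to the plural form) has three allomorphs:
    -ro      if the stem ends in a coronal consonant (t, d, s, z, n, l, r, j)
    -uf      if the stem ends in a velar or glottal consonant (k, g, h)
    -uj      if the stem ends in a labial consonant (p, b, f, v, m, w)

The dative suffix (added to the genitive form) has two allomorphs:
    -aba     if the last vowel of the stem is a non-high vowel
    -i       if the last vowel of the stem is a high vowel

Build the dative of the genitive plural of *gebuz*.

gebuzzusroaba

The last vowel of *gebuz* is /u/, which is a rounded vowel, so the plural suffix is -zus, giving *gebuzzus*.
The plural form *gebuzzus* — final consonant /s/ (coronal) → -ro → *gebuzzusro*.
The genitive form *gebuzzusro* — last vowel /o/ (a non-high vowel) → -aba → *gebuzzusroaba*.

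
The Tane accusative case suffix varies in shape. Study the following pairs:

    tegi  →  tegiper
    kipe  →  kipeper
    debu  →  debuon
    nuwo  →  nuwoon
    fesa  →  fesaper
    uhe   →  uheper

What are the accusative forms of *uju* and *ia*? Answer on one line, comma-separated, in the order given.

The suffix is conditioned by the last vowel: -on when the last vowel of the stem is a rounded vowel (*debu*, *nuwo*); -per when the last vowel of the stem is an unrounded vowel (*tegi*, *kipe*, *fesa*, *uhe*).
The last vowel of *uju* is /u/, which is a rounded vowel, so the suffix is -on, giving *ujuon*.
*ia* — last vowel /a/ (an unrounded vowel) → -per → *iaper*.

ujuon, iaper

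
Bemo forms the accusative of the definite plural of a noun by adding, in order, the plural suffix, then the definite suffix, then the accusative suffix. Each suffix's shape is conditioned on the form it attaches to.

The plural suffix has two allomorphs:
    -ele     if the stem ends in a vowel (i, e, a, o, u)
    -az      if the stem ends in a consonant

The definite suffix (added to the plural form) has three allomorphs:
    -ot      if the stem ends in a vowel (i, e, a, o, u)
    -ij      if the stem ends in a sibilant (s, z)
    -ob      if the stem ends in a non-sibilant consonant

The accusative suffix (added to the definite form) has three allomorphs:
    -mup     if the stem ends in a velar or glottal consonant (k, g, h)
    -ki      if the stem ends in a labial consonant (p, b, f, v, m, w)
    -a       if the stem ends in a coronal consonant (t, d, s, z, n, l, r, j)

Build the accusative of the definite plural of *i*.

ieleota

Since the final sound of *i* is /i/ (a vowel), it takes -ele, giving *iele*.
The plural form *iele*: final sound = /e/, a vowel → -ot → *ieleot*.
The definite form *ieleot* — final consonant /t/ (coronal) → -a → *ieleota*.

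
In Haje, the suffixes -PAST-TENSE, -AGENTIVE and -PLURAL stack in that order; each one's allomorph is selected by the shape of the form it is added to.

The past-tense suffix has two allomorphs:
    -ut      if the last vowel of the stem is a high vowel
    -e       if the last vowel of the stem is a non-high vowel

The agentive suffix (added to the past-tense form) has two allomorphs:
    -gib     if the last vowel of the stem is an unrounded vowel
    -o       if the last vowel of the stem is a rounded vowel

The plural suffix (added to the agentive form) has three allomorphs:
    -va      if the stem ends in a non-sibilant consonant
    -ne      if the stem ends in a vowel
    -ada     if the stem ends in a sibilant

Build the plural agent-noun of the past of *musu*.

*musu*: last vowel = /u/, a high vowel → -ut → *musuut*.
The past-tense form *musuut*: last vowel = /u/, a rounded vowel → -o → *musuuto*.
The agentive form *musuuto*: final sound = /o/, a vowel → -ne → *musuutone*.

musuutone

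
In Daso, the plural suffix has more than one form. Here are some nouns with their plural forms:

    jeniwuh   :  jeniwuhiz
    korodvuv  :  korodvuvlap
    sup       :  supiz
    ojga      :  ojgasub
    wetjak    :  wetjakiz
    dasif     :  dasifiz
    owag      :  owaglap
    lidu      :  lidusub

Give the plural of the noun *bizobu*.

The pattern is voicing of the final sound: -iz when the stem ends in a voiceless consonant (*jeniwuh*, *sup*, *wetjak*, *dasif*); -lap when the stem ends in a voiced consonant (*korodvuv*, *owag*); -sub when the stem ends in a vowel (*ojga*, *lidu*).
Since the final sound of *bizobu* is /u/ (a vowel), it takes -sub, giving *bizobusub*.

bizobusub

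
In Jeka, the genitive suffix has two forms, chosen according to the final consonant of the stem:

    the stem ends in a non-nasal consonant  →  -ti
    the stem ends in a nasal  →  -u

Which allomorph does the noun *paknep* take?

-ti

*paknep*: final consonant = /p/, non-nasal → -ti.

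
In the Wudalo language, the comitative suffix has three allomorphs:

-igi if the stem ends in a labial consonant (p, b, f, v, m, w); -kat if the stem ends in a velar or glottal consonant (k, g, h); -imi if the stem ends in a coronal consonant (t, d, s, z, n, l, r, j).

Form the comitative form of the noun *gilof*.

*gilof* — final consonant /f/ (labial) → -igi → *gilofigi*.

gilofigi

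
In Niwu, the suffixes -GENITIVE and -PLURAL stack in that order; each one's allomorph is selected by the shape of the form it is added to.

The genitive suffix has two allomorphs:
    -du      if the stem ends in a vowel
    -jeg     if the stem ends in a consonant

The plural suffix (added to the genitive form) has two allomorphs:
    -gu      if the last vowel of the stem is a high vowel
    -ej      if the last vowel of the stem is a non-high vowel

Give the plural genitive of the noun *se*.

sedugu

The final sound of *se* is /e/, which is a vowel, so the genitive suffix is -du, giving *sedu*.
The last vowel of the genitive form *sedu* is /u/, which is a high vowel, so the plural suffix is -gu, giving *sedugu*.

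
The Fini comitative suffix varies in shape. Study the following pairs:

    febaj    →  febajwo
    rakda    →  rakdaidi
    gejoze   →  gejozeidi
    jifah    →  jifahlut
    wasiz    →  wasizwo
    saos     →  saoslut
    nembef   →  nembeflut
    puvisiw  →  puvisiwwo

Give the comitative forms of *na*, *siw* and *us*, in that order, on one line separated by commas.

Looking at the final sound of each stem: -lut when the stem ends in a voiceless consonant (*jifah*, *saos*, *nembef*); -wo when the stem ends in a voiced consonant (*febaj*, *wasiz*, *puvisiw*); -idi when the stem ends in a vowel (*rakda*, *gejoze*).
*na* — final sound /a/ (a vowel) → -idi → *naidi*.
Since the final sound of *siw* is /w/ (a voiced consonant), it takes -wo, giving *siwwo*.
*us*: final sound = /s/, a voiceless consonant → -lut → *uslut*.

naidi, siwwo, uslut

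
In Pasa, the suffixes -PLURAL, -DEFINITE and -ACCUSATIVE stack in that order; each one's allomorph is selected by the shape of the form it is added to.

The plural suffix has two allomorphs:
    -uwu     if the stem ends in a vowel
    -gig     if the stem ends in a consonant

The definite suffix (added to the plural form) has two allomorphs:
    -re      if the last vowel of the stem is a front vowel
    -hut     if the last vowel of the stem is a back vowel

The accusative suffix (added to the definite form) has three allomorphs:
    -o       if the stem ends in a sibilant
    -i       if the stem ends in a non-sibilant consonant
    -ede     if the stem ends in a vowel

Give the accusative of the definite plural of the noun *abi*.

abiuwuhuti

*abi* — final sound /i/ (a vowel) → -uwu → *abiuwu*.
The plural form *abiuwu* — last vowel /u/ (a back vowel) → -hut → *abiuwuhut*.
The final sound of the definite form *abiuwuhut* is /t/, which is a non-sibilant consonant, so the accusative suffix is -i, giving *abiuwuhuti*.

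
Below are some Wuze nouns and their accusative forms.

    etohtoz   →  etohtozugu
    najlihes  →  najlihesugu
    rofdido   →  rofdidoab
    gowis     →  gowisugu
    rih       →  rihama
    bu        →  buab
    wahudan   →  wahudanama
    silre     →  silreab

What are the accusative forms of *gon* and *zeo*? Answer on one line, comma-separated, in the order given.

Looking at the final sound of each stem: -ugu when the stem ends in a sibilant (*etohtoz*, *najlihes*, *gowis*); -ama when the stem ends in a non-sibilant consonant (*rih*, *wahudan*); -ab when the stem ends in a vowel (*rofdido*, *bu*, *silre*).
Since the final sound of *gon* is /n/ (a non-sibilant consonant), it takes -ama, giving *gonama*.
*zeo* — final sound /o/ (a vowel) → -ab → *zeoab*.

gonama, zeoab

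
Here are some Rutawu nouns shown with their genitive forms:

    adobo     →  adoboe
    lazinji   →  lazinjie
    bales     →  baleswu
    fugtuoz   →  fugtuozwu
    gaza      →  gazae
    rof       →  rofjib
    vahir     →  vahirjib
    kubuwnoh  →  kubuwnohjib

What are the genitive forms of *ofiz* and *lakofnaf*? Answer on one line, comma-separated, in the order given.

ofizwu, lakofnafjib

Looking at the final sound of each stem: -wu when the stem ends in a sibilant (*bales*, *fugtuoz*); -jib when the stem ends in a non-sibilant consonant (*rof*, *vahir*, *kubuwnoh*); -e when the stem ends in a vowel (*adobo*, *lazinji*, *gaza*).
*ofiz* — final sound /z/ (a sibilant) → -wu → *ofizwu*.
*lakofnaf* — final sound /f/ (a non-sibilant consonant) → -jib → *lakofnafjib*.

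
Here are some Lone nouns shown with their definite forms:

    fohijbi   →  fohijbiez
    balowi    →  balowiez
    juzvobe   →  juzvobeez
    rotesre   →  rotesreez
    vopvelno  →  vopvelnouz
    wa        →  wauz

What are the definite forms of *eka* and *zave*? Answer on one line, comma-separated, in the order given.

ekauz, zaveez

The suffix is conditioned by the last vowel: -ez when the last vowel of the stem is a front vowel (*fohijbi*, *balowi*, *juzvobe*, *rotesre*); -uz when the last vowel of the stem is a back vowel (*vopvelno*, *wa*).
*eka*: last vowel = /a/, a back vowel → -uz → *ekauz*.
The last vowel of *zave* is /e/, which is a front vowel, so the suffix is -ez, giving *zaveez*.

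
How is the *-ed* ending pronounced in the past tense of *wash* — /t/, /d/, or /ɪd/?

The stem *wash* ends in a voiceless consonant other than /t/.
The -ed suffix is realized as /ɪd/ after /t, d/; as /t/ after other voiceless consonants; and as /d/ after other voiced sounds.
So -ed on *wash* is pronounced /t/.

/t/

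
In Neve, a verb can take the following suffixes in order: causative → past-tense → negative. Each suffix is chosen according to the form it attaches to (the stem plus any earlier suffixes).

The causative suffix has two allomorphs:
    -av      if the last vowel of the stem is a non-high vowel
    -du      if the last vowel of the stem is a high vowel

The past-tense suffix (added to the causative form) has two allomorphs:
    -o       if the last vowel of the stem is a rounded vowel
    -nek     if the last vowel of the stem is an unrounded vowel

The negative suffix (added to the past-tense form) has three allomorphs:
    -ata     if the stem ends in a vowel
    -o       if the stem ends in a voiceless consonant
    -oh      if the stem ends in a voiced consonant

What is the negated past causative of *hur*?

hurduoata

Since the last vowel of *hur* is /u/ (a high vowel), it takes -du, giving *hurdu*.
The last vowel of the causative form *hurdu* is /u/, which is a rounded vowel, so the past-tense suffix is -o, giving *hurduo*.
The final sound of the past-tense form *hurduo* is /o/, which is a vowel, so the negative suffix is -ata, giving *hurduoata*.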